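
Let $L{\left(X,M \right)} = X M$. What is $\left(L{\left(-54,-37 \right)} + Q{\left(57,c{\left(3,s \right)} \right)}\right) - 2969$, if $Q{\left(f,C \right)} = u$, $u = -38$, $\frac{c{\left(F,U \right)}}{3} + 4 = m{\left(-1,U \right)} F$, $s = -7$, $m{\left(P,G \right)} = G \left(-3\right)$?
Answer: $-1009$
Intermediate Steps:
$m{\left(P,G \right)} = - 3 G$
$c{\left(F,U \right)} = -12 - 9 F U$ ($c{\left(F,U \right)} = -12 + 3 - 3 U F = -12 + 3 \left(- 3 F U\right) = -12 - 9 F U$)
$Q{\left(f,C \right)} = -38$
$L{\left(X,M \right)} = M X$
$\left(L{\left(-54,-37 \right)} + Q{\left(57,c{\left(3,s \right)} \right)}\right) - 2969 = \left(\left(-37\right) \left(-54\right) - 38\right) - 2969 = \left(1998 - 38\right) - 2969 = 1960 - 2969 = -1009$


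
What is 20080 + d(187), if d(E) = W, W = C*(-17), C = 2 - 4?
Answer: 20114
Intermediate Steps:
C = -2
W = 34 (W = -2*(-17) = 34)
d(E) = 34
20080 + d(187) = 20080 + 34 = 20114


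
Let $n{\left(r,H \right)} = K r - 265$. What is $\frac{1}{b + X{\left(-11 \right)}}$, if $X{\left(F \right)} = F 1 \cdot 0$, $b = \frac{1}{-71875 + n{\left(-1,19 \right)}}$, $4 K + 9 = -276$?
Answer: $- \frac{288275}{4} \approx -72069.0$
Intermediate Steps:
$K = - \frac{285}{4}$ ($K = - \frac{9}{4} + \frac{1}{4} \left(-276\right) = - \frac{9}{4} - 69 = - \frac{285}{4} \approx -71.25$)
$n{\left(r,H \right)} = -265 - \frac{285 r}{4}$ ($n{\left(r,H \right)} = - \frac{285 r}{4} - 265 = -265 - \frac{285 r}{4}$)
$b = - \frac{4}{288275}$ ($b = \frac{1}{-71875 - \frac{775}{4}} = \frac{1}{- \frac{288275}{4}} = - \frac{4}{288275} \approx -1.3876 \cdot 10^{-5}$)
$X{\left(F \right)} = 0$ ($X{\left(F \right)} = F 0 = 0$)
$\frac{1}{b + X{\left(-11 \right)}} = \frac{1}{- \frac{4}{288275} + 0} = \frac{1}{- \frac{4}{288275}} = - \frac{288275}{4}$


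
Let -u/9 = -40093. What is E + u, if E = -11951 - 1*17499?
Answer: 331387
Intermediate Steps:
E = -29450 (E = -11951 - 17499 = -29450)
u = 360837 (u = -9*(-40093) = 360837)
E + u = -29450 + 360837 = 331387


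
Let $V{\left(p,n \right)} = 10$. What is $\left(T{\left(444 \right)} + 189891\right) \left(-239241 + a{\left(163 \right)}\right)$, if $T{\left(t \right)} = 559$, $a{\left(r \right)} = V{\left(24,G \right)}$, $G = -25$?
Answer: $-45561543950$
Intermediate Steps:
$a{\left(r \right)} = 10$
$\left(T{\left(444 \right)} + 189891\right) \left(-239241 + a{\left(163 \right)}\right) = \left(559 + 189891\right) \left(-239241 + 10\right) = 190450 \left(-239231\right) = -45561543950$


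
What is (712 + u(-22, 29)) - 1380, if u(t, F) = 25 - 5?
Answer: -648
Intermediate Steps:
u(t, F) = 20
(712 + u(-22, 29)) - 1380 = (712 + 20) - 1380 = 732 - 1380 = -648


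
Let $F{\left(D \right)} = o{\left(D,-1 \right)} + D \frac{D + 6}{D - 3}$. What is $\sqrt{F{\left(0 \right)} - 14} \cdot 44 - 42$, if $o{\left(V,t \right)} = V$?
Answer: $-42 + 44 i \sqrt{14} \approx -42.0 + 164.63 i$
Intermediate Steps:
$F{\left(D \right)} = D + \frac{D \left(6 + D\right)}{-3 + D}$ ($F{\left(D \right)} = D + D \frac{D + 6}{D - 3} = D + D \frac{6 + D}{-3 + D} = D + \frac{D \left(6 + D\right)}{-3 + D}$)
$\sqrt{F{\left(0 \right)} - 14} \cdot 44 - 42 = \sqrt{\frac{0 \left(3 + 2 \cdot 0\right)}{-3 + 0} - 14} \cdot 44 - 42 = \sqrt{\frac{0 \left(3 + 0\right)}{-3} - 14} \cdot 44 - 42 = \sqrt{0 \left(- \frac{1}{3}\right) 3 - 14} \cdot 44 - 42 = \sqrt{0 - 14} \cdot 44 - 42 = \sqrt{-14} \cdot 44 - 42 = i \sqrt{14} \cdot 44 - 42 = 44 i \sqrt{14} - 42 = -42 + 44 i \sqrt{14}$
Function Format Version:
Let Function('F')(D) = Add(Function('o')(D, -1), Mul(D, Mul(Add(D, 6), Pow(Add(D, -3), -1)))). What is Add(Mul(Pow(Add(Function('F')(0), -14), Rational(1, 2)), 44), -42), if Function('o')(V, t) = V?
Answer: Add(-42, Mul(44, I, Pow(14, Rational(1, 2)))) ≈ Add(-42.000, Mul(164.63, I))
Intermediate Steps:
Function('F')(D) = Add(D, Mul(D, Pow(Add(-3, D), -1), Add(6, D))) (Function('F')(D) = Add(D, Mul(D, Mul(Add(D, 6), Pow(Add(D, -3), -1)))) = Add(D, Mul(D, Mul(Add(6, D), Pow(Add(-3, D), -1)))) = Add(D, Mul(D, Mul(Pow(Add(-3, D), -1), Add(6, D)))) = Add(D, Mul(D, Pow(Add(-3, D), -1), Add(6, D))))
Add(Mul(Pow(Add(Function('F')(0), -14), Rational(1, 2)), 44), -42) = Add(Mul(Pow(Add(Mul(0, Pow(Add(-3, 0), -1), Add(3, Mul(2, 0))), -14), Rational(1, 2)), 44), -42) = Add(Mul(Pow(Add(Mul(0, Pow(-3, -1), Add(3, 0)), -14), Rational(1, 2)), 44), -42) = Add(Mul(Pow(Add(Mul(0, Rational(-1, 3), 3), -14), Rational(1, 2)), 44), -42) = Add(Mul(Pow(Add(0, -14), Rational(1, 2)), 44), -42) = Add(Mul(Pow(-14, Rational(1, 2)), 44), -42) = Add(Mul(Mul(I, Pow(14, Rational(1, 2))), 44), -42) = Add(Mul(44, I, Pow(14, Rational(1, 2))), -42) = Add(-42, Mul(44, I, Pow(14, Rational(1, 2))))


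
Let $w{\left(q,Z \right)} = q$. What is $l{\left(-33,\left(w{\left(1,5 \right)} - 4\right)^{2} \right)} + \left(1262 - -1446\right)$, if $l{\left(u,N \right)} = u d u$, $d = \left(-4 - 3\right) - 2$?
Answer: $-7093$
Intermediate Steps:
$d = -9$ ($d = -7 - 2 = -9$)
$l{\left(u,N \right)} = - 9 u^{2}$ ($l{\left(u,N \right)} = u \left(-9\right) u = - 9 u u = - 9 u^{2}$)
$l{\left(-33,\left(w{\left(1,5 \right)} - 4\right)^{2} \right)} + \left(1262 - -1446\right) = - 9 \left(-33\right)^{2} + \left(1262 - -1446\right) = \left(-9\right) 1089 + \left(1262 + 1446\right) = -9801 + 2708 = -7093$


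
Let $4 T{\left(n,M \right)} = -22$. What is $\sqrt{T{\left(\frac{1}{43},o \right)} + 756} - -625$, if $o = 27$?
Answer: $625 + \frac{\sqrt{3002}}{2} \approx 652.4$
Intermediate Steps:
$T{\left(n,M \right)} = - \frac{11}{2}$ ($T{\left(n,M \right)} = \frac{1}{4} \left(-22\right) = - \frac{11}{2}$)
$\sqrt{T{\left(\frac{1}{43},o \right)} + 756} - -625 = \sqrt{- \frac{11}{2} + 756} - -625 = \sqrt{\frac{1501}{2}} + 625 = \frac{\sqrt{3002}}{2} + 625 = 625 + \frac{\sqrt{3002}}{2}$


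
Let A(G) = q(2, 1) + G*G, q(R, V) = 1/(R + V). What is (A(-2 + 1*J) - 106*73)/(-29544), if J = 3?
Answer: 11605/44316 ≈ 0.26187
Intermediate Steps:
A(G) = 1/3 + G**2 (A(G) = 1/(2 + 1) + G*G = 1/3 + G**2)
(A(-2 + 1*J) - 106*73)/(-29544) = ((1/3 + (-2 + 1*3)**2) - 106*73)/(-29544) = ((1/3 + (-2 + 3)**2) - 7738)*(-1/29544) = ((1/3 + 1**2) - 7738)*(-1/29544) = ((1/3 + 1) - 7738)*(-1/29544) = (4/3 - 7738)*(-1/29544) = -23210/3*(-1/29544) = 11605/44316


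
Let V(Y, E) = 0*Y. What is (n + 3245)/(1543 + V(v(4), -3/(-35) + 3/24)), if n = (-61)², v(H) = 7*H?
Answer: 6966/1543 ≈ 4.5146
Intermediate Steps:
V(Y, E) = 0
n = 3721
(n + 3245)/(1543 + V(v(4), -3/(-35) + 3/24)) = (3721 + 3245)/(1543 + 0) = 6966/1543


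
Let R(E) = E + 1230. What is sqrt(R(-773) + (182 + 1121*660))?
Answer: sqrt(740499) ≈ 860.52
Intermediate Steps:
R(E) = 1230 + E
sqrt(R(-773) + (182 + 1121*660)) = sqrt((1230 - 773) + (182 + 1121*660)) = sqrt(457 + (182 + 739860)) = sqrt(457 + 740042) = sqrt(740499)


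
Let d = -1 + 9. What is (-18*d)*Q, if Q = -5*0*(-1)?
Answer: 0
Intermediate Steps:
d = 8
Q = 0 (Q = 0*(-1) = 0)
(-18*d)*Q = -18*8*0 = -144*0 = 0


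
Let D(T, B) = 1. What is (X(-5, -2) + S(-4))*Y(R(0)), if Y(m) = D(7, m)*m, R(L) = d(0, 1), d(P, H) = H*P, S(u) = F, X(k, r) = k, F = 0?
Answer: 0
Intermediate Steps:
S(u) = 0
R(L) = 0 (R(L) = 1*0 = 0)
Y(m) = m (Y(m) = 1*m = m)
(X(-5, -2) + S(-4))*Y(R(0)) = (-5 + 0)*0 = -5*0 = 0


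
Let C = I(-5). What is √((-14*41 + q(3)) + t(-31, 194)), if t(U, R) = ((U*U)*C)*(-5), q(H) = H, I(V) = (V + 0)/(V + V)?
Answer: I*√11894/2 ≈ 54.53*I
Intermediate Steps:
I(V) = ½ (I(V) = V/((2*V)) = V*(1/(2*V)) = ½)
C = ½ ≈ 0.50000
t(U, R) = -5*U²/2 (t(U, R) = ((U*U)*(½))*(-5) = (U²*(½))*(-5) = (U²/2)*(-5) = -5*U²/2)
√((-14*41 + q(3)) + t(-31, 194)) = √((-14*41 + 3) - 5/2*(-31)²) = √((-574 + 3) - 5/2*961) = √(-571 - 4805/2) = √(-5947/2) = I*√11894/2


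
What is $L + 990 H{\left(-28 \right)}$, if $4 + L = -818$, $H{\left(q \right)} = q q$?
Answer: $775338$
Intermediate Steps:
$H{\left(q \right)} = q^{2}$
$L = -822$ ($L = -4 - 818 = -822$)
$L + 990 H{\left(-28 \right)} = -822 + 990 \left(-28\right)^{2} = -822 + 990 \cdot 784 = -822 + 776160 = 775338$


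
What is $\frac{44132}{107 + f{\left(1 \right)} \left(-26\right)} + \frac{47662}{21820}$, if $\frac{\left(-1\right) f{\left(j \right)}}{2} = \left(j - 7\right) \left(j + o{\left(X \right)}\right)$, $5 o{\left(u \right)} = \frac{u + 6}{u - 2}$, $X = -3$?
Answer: $- \frac{202324999}{774610} \approx -261.2$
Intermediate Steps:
$o{\left(u \right)} = \frac{6 + u}{5 \left(-2 + u\right)}$ ($o{\left(u \right)} = \frac{\left(u + 6\right) \frac{1}{u - 2}}{5} = \frac{\left(6 + u\right) \frac{1}{-2 + u}}{5} = \frac{\frac{1}{-2 + u} \left(6 + u\right)}{5} = \frac{6 + u}{5 \left(-2 + u\right)}$)
$f{\left(j \right)} = - 2 \left(-7 + j\right) \left(- \frac{3}{25} + j\right)$ ($f{\left(j \right)} = - 2 \left(j - 7\right) \left(j + \frac{6 - 3}{5 \left(-2 - 3\right)}\right) = - 2 \left(-7 + j\right) \left(j + \frac{1}{5} \frac{1}{-5} \cdot 3\right) = - 2 \left(-7 + j\right) \left(j + \frac{1}{5} \left(- \frac{1}{5}\right) 3\right) = - 2 \left(-7 + j\right) \left(j - \frac{3}{25}\right) = - 2 \left(-7 + j\right) \left(- \frac{3}{25} + j\right)$)
$\frac{44132}{107 + f{\left(1 \right)} \left(-26\right)} + \frac{47662}{21820} = \frac{44132}{107 + \left(- \frac{42}{25} - 2 \cdot 1^{2} + \frac{356}{25} \cdot 1\right) \left(-26\right)} + \frac{47662}{21820} = \frac{44132}{107 + \left(- \frac{42}{25} - 2 + \frac{356}{25}\right) \left(-26\right)} + 47662 \cdot \frac{1}{21820} = \frac{44132}{107 + \left(- \frac{42}{25} - 2 + \frac{356}{25}\right) \left(-26\right)} + \frac{23831}{10910} = \frac{44132}{107 + \frac{264}{25} \left(-26\right)} + \frac{23831}{10910} = \frac{44132}{107 - \frac{6864}{25}} + \frac{23831}{10910} = \frac{44132}{- \frac{4189}{25}} + \frac{23831}{10910} = 44132 \left(- \frac{25}{4189}\right) + \frac{23831}{10910} = - \frac{18700}{71} + \frac{23831}{10910} = - \frac{202324999}{774610}$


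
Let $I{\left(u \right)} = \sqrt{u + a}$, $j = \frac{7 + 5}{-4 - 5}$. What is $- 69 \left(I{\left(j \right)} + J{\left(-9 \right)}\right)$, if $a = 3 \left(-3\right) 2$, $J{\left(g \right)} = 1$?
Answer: $-69 - 23 i \sqrt{174} \approx -69.0 - 303.39 i$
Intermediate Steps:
$a = -18$ ($a = \left(-9\right) 2 = -18$)
$j = - \frac{4}{3}$ ($j = \frac{12}{-9} = 12 \left(- \frac{1}{9}\right) = - \frac{4}{3} \approx -1.3333$)
$I{\left(u \right)} = \sqrt{-18 + u}$ ($I{\left(u \right)} = \sqrt{u - 18} = \sqrt{-18 + u}$)
$- 69 \left(I{\left(j \right)} + J{\left(-9 \right)}\right) = - 69 \left(\sqrt{-18 - \frac{4}{3}} + 1\right) = - 69 \left(\sqrt{- \frac{58}{3}} + 1\right) = - 69 \left(\frac{i \sqrt{174}}{3} + 1\right) = - 69 \left(1 + \frac{i \sqrt{174}}{3}\right) = -69 - 23 i \sqrt{174}$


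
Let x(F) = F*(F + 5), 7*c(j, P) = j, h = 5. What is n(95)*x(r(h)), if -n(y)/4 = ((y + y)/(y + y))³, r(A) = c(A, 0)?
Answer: -800/49 ≈ -16.327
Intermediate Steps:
c(j, P) = j/7
r(A) = A/7
x(F) = F*(5 + F)
n(y) = -4 (n(y) = -4*((y + y)/(y + y))³ = -4*((2*y)/((2*y)))³ = -4*((2*y)*(1/(2*y)))³ = -4*1³ = -4*1 = -4)
n(95)*x(r(h)) = -4*(⅐)*5*(5 + (⅐)*5) = -20*(5 + 5/7)/7 = -20*40/(7*7) = -4*200/49 = -800/49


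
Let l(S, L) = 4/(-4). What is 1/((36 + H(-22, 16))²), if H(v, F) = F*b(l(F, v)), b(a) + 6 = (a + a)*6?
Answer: 1/63504 ≈ 1.5747e-5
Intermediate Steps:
l(S, L) = -1 (l(S, L) = 4*(-¼) = -1)
b(a) = -6 + 12*a (b(a) = -6 + (a + a)*6 = -6 + (2*a)*6 = -6 + 12*a)
H(v, F) = -18*F (H(v, F) = F*(-6 + 12*(-1)) = F*(-6 - 12) = F*(-18) = -18*F)
1/((36 + H(-22, 16))²) = 1/((36 - 18*16)²) = 1/((36 - 288)²) = 1/((-252)²) = 1/63504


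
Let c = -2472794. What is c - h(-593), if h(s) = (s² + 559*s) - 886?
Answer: -2492070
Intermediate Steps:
h(s) = -886 + s² + 559*s
c - h(-593) = -2472794 - (-886 + (-593)² + 559*(-593)) = -2472794 - (-886 + 351649 - 331487) = -2472794 - 1*19276 = -2472794 - 19276 = -2492070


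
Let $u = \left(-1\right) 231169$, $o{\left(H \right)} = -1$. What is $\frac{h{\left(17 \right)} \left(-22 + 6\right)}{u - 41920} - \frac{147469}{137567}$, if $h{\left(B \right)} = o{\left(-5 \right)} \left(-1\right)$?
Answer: $- \frac{40269960669}{37568034463} \approx -1.0719$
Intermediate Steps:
$u = -231169$
$h{\left(B \right)} = 1$ ($h{\left(B \right)} = \left(-1\right) \left(-1\right) = 1$)
$\frac{h{\left(17 \right)} \left(-22 + 6\right)}{u - 41920} - \frac{147469}{137567} = \frac{1 \left(-22 + 6\right)}{-231169 - 41920} - \frac{147469}{137567} = \frac{1 \left(-16\right)}{-273089} - \frac{147469}{137567} = \left(-16\right) \left(- \frac{1}{273089}\right) - \frac{147469}{137567} = \frac{16}{273089} - \frac{147469}{137567} = - \frac{40269960669}{37568034463}$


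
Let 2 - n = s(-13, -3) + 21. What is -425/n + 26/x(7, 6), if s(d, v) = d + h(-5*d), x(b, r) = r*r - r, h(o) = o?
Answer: 7298/1065 ≈ 6.8526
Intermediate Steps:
x(b, r) = r² - r
s(d, v) = -4*d (s(d, v) = d - 5*d = -4*d)
n = -71 (n = 2 - (-4*(-13) + 21) = 2 - (52 + 21) = 2 - 1*73 = 2 - 73 = -71)
-425/n + 26/x(7, 6) = -425/(-71) + 26/((6*(-1 + 6))) = -425*(-1/71) + 26/((6*5)) = 425/71 + 26/30 = 425/71 + 26*(1/30) = 425/71 + 13/15 = 7298/1065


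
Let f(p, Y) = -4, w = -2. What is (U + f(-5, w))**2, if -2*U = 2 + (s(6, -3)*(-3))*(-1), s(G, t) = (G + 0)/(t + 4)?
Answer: 196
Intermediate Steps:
s(G, t) = G/(4 + t)
U = -10 (U = -(2 + ((6/(4 - 3))*(-3))*(-1))/2 = -(2 + ((6/1)*(-3))*(-1))/2 = -(2 + ((6*1)*(-3))*(-1))/2 = -(2 + (6*(-3))*(-1))/2 = -(2 - 18*(-1))/2 = -(2 + 18)/2 = -1/2*20 = -10)
(U + f(-5, w))**2 = (-10 - 4)**2 = (-14)**2 = 196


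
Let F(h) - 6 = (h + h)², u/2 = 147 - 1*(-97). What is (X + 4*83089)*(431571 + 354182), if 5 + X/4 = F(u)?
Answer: 3255110665992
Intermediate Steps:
u = 488 (u = 2*(147 - 1*(-97)) = 2*(147 + 97) = 2*244 = 488)
F(h) = 6 + 4*h² (F(h) = 6 + (h + h)² = 6 + (2*h)² = 6 + 4*h²)
X = 3810308 (X = -20 + 4*(6 + 4*488²) = -20 + 4*(6 + 4*238144) = -20 + 4*(6 + 952576) = -20 + 4*952582 = -20 + 3810328 = 3810308)
(X + 4*83089)*(431571 + 354182) = (3810308 + 4*83089)*(431571 + 354182) = (3810308 + 332356)*785753 = 4142664*785753 = 3255110665992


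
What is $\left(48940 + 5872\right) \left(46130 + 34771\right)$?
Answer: $4434345612$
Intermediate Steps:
$\left(48940 + 5872\right) \left(46130 + 34771\right) = 54812 \cdot 80901 = 4434345612$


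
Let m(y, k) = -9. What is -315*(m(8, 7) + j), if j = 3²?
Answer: 0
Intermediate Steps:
j = 9
-315*(m(8, 7) + j) = -315*(-9 + 9) = -315*0 = 0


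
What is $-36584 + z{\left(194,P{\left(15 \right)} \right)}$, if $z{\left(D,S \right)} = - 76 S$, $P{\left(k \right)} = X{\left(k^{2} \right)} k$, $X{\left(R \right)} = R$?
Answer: $-293084$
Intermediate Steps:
$P{\left(k \right)} = k^{3}$ ($P{\left(k \right)} = k^{2} k = k^{3}$)
$-36584 + z{\left(194,P{\left(15 \right)} \right)} = -36584 - 76 \cdot 15^{3} = -36584 - 256500 = -293084$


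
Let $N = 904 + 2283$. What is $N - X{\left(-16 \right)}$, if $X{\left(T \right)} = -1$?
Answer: $3188$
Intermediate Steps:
$N = 3187$
$N - X{\left(-16 \right)} = 3187 - -1 = 3187 + 1 = 3188$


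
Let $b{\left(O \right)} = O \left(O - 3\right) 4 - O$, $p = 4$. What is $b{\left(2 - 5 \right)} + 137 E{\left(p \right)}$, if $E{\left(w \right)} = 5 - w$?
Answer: $212$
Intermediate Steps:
$b{\left(O \right)} = - O + 4 O \left(-3 + O\right)$ ($b{\left(O \right)} = O \left(-3 + O\right) 4 - O = 4 O \left(-3 + O\right) - O = - O + 4 O \left(-3 + O\right)$)
$b{\left(2 - 5 \right)} + 137 E{\left(p \right)} = \left(2 - 5\right) \left(-13 + 4 \left(2 - 5\right)\right) + 137 \left(5 - 4\right) = - 3 \left(-13 + 4 \left(-3\right)\right) + 137 \left(5 - 4\right) = - 3 \left(-13 - 12\right) + 137 \cdot 1 = \left(-3\right) \left(-25\right) + 137 = 75 + 137 = 212$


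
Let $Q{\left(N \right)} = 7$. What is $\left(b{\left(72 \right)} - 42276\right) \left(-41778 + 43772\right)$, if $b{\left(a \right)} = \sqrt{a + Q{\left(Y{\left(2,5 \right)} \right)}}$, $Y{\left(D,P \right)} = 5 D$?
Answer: $-84298344 + 1994 \sqrt{79} \approx -8.4281 \cdot 10^{7}$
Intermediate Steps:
$b{\left(a \right)} = \sqrt{7 + a}$ ($b{\left(a \right)} = \sqrt{a + 7} = \sqrt{7 + a}$)
$\left(b{\left(72 \right)} - 42276\right) \left(-41778 + 43772\right) = \left(\sqrt{7 + 72} - 42276\right) \left(-41778 + 43772\right) = \left(\sqrt{79} - 42276\right) 1994 = \left(-42276 + \sqrt{79}\right) 1994 = -84298344 + 1994 \sqrt{79}$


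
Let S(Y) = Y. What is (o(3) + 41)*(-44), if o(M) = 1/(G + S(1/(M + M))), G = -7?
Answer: -73700/41 ≈ -1797.6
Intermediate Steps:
o(M) = 1/(-7 + 1/(2*M)) (o(M) = 1/(-7 + 1/(M + M)) = 1/(-7 + 1/(2*M)))
(o(3) + 41)*(-44) = (-2*3/(-1 + 14*3) + 41)*(-44) = (-2*3/(-1 + 42) + 41)*(-44) = (-2*3/41 + 41)*(-44) = (-2*3*1/41 + 41)*(-44) = (-6/41 + 41)*(-44) = (1675/41)*(-44) = -73700/41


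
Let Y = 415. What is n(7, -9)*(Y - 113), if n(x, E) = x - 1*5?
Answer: 604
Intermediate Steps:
n(x, E) = -5 + x (n(x, E) = x - 5 = -5 + x)
n(7, -9)*(Y - 113) = (-5 + 7)*(415 - 113) = 2*302 = 604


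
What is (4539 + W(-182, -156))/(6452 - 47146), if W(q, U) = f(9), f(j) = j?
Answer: -2274/20347 ≈ -0.11176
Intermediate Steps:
W(q, U) = 9
(4539 + W(-182, -156))/(6452 - 47146) = (4539 + 9)/(6452 - 47146) = 4548/(-40694) = 4548*(-1/40694) = -2274/20347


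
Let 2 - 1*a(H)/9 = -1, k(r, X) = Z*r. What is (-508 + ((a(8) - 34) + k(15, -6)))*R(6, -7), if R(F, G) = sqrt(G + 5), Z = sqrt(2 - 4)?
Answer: -30 - 515*I*sqrt(2) ≈ -30.0 - 728.32*I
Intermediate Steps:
Z = I*sqrt(2) (Z = sqrt(-2) = I*sqrt(2) ≈ 1.4142*I)
R(F, G) = sqrt(5 + G)
k(r, X) = I*r*sqrt(2) (k(r, X) = (I*sqrt(2))*r = I*r*sqrt(2))
a(H) = 27 (a(H) = 18 - 9*(-1) = 18 + 9 = 27)
(-508 + ((a(8) - 34) + k(15, -6)))*R(6, -7) = (-508 + ((27 - 34) + I*15*sqrt(2)))*sqrt(5 - 7) = (-508 + (-7 + 15*I*sqrt(2)))*sqrt(-2) = (-515 + 15*I*sqrt(2))*(I*sqrt(2)) = I*sqrt(2)*(-515 + 15*I*sqrt(2))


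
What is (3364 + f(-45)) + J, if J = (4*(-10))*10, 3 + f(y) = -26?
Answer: 2935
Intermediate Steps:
f(y) = -29 (f(y) = -3 - 26 = -29)
J = -400 (J = -40*10 = -400)
(3364 + f(-45)) + J = (3364 - 29) - 400 = 3335 - 400 = 2935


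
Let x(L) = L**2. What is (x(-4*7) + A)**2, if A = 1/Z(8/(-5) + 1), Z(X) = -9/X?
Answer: 138321121/225 ≈ 6.1476e+5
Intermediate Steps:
A = 1/15 (A = 1/(-9/(8/(-5) + 1)) = 1/(-9/(8*(-1/5) + 1)) = 1/(-9/(-8/5 + 1)) = 1/(-9/(-3/5)) = 1/(-9*(-5/3)) = 1/15 ≈ 0.066667)
(x(-4*7) + A)**2 = ((-4*7)**2 + 1/15)**2 = ((-28)**2 + 1/15)**2 = (784 + 1/15)**2 = (11761/15)**2 = 138321121/225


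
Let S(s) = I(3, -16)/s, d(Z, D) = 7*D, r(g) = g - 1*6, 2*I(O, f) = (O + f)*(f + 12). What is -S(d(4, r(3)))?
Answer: 26/21 ≈ 1.2381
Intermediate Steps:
I(O, f) = (12 + f)*(O + f)/2 (I(O, f) = ((O + f)*(f + 12))/2 = ((O + f)*(12 + f))/2 = ((12 + f)*(O + f))/2 = (12 + f)*(O + f)/2)
r(g) = -6 + g (r(g) = g - 6 = -6 + g)
S(s) = 26/s (S(s) = ((½)*(-16)² + 6*3 + 6*(-16) + (½)*3*(-16))/s = ((½)*256 + 18 - 96 - 24)/s = (128 + 18 - 96 - 24)/s = 26/s)
-S(d(4, r(3))) = -26/(7*(-6 + 3)) = -26/(7*(-3)) = -26/(-21) = -26*(-1)/21 = -1*(-26/21) = 26/21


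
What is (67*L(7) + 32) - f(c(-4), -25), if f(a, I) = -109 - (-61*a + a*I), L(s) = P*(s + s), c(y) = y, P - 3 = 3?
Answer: 6113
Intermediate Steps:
P = 6 (P = 3 + 3 = 6)
L(s) = 12*s (L(s) = 6*(s + s) = 6*(2*s) = 12*s)
f(a, I) = -109 + 61*a - I*a (f(a, I) = -109 - (-61*a + I*a) = -109 + (61*a - I*a) = -109 + 61*a - I*a)
(67*L(7) + 32) - f(c(-4), -25) = (67*(12*7) + 32) - (-109 + 61*(-4) - 1*(-25)*(-4)) = (67*84 + 32) - (-109 - 244 - 100) = (5628 + 32) - 1*(-453) = 5660 + 453 = 6113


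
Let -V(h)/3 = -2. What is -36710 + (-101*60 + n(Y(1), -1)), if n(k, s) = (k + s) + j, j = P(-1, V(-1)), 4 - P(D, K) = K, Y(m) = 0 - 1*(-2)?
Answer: -42771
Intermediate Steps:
V(h) = 6 (V(h) = -3*(-2) = 6)
Y(m) = 2 (Y(m) = 0 + 2 = 2)
P(D, K) = 4 - K
j = -2 (j = 4 - 1*6 = 4 - 6 = -2)
n(k, s) = -2 + k + s (n(k, s) = (k + s) - 2 = -2 + k + s)
-36710 + (-101*60 + n(Y(1), -1)) = -36710 + (-101*60 + (-2 + 2 - 1)) = -36710 + (-6060 - 1) = -36710 - 6061 = -42771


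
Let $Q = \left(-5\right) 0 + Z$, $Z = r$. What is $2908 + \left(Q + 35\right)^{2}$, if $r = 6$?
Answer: $4589$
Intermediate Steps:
$Z = 6$
$Q = 6$ ($Q = \left(-5\right) 0 + 6 = 0 + 6 = 6$)
$2908 + \left(Q + 35\right)^{2} = 2908 + \left(6 + 35\right)^{2} = 2908 + 41^{2} = 2908 + 1681 = 4589$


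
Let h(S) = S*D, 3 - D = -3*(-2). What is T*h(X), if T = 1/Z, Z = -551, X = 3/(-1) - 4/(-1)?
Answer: 3/551 ≈ 0.0054446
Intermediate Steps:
D = -3 (D = 3 - (-3)*(-2) = 3 - 1*6 = 3 - 6 = -3)
X = 1 (X = 3*(-1) - 4*(-1) = -3 + 4 = 1)
h(S) = -3*S (h(S) = S*(-3) = -3*S)
T = -1/551 (T = 1/(-551) = -1/551 ≈ -0.0018149)
T*h(X) = -(-3)/551 = -1/551*(-3) = 3/551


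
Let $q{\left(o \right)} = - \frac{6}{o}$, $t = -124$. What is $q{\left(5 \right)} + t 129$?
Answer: $- \frac{79986}{5} \approx -15997.0$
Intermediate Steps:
$q{\left(5 \right)} + t 129 = - \frac{6}{5} - 15996 = - \frac{79986}{5}$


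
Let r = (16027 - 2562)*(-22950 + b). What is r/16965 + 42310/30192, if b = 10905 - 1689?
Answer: -62029308293/5691192 ≈ -10899.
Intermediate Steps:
b = 9216
r = -184928310 (r = (16027 - 2562)*(-22950 + 9216) = 13465*(-13734) = -184928310)
r/16965 + 42310/30192 = -184928310/16965 + 42310/30192 = -184928310*1/16965 + 42310*(1/30192) = -4109518/377 + 21155/15096 = -62029308293/5691192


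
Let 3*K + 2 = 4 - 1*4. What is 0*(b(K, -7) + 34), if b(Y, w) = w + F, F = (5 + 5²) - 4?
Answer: 0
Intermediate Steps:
K = -⅔ (K = -⅔ + (4 - 1*4)/3 = -⅔ + (4 - 4)/3 = -⅔ + (⅓)*0 = -⅔ + 0 = -⅔ ≈ -0.66667)
F = 26 (F = (5 + 25) - 4 = 30 - 4 = 26)
b(Y, w) = 26 + w (b(Y, w) = w + 26 = 26 + w)
0*(b(K, -7) + 34) = 0*((26 - 7) + 34) = 0*(19 + 34) = 0*53 = 0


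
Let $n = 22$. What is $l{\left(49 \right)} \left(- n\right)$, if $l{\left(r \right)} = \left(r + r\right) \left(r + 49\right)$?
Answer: $-211288$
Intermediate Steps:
$l{\left(r \right)} = 2 r \left(49 + r\right)$
$l{\left(49 \right)} \left(- n\right) = 2 \cdot 49 \left(49 + 49\right) \left(\left(-1\right) 22\right) = 2 \cdot 49 \cdot 98 \left(-22\right) = 9604 \left(-22\right) = -211288$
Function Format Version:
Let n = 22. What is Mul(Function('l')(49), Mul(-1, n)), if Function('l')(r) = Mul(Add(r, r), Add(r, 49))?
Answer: -211288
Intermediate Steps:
Function('l')(r) = Mul(2, r, Add(49, r)) (Function('l')(r) = Mul(Mul(2, r), Add(49, r)) = Mul(2, r, Add(49, r)))
Mul(Function('l')(49), Mul(-1, n)) = Mul(Mul(2, 49, Add(49, 49)), Mul(-1, 22)) = Mul(Mul(2, 49, 98), -22) = Mul(9604, -22) = -211288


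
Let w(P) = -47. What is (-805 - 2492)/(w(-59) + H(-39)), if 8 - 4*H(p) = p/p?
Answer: 13188/181 ≈ 72.862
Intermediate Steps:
H(p) = 7/4 (H(p) = 2 - p/(4*p) = 2 - 1/4*1 = 2 - 1/4 = 7/4)
(-805 - 2492)/(w(-59) + H(-39)) = (-805 - 2492)/(-47 + 7/4) = -3297/(-181/4) = -3297*(-4/181) = 13188/181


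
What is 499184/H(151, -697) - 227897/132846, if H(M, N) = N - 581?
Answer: -11100975005/28296198 ≈ -392.31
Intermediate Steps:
H(M, N) = -581 + N
499184/H(151, -697) - 227897/132846 = 499184/(-581 - 697) - 227897/132846 = 499184/(-1278) - 227897*1/132846 = 499184*(-1/1278) - 227897/132846 = -249592/639 - 227897/132846 = -11100975005/28296198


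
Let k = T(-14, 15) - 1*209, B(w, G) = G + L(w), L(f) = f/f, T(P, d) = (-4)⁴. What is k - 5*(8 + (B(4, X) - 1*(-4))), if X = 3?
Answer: -33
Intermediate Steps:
T(P, d) = 256
L(f) = 1
B(w, G) = 1 + G (B(w, G) = G + 1 = 1 + G)
k = 47 (k = 256 - 1*209 = 256 - 209 = 47)
k - 5*(8 + (B(4, X) - 1*(-4))) = 47 - 5*(8 + ((1 + 3) - 1*(-4))) = 47 - 5*(8 + (4 + 4)) = 47 - 5*(8 + 8) = 47 - 5*16 = 47 - 1*80 = 47 - 80 = -33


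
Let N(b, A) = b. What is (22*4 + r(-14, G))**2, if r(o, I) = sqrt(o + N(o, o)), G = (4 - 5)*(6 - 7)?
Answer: 7716 + 352*I*sqrt(7) ≈ 7716.0 + 931.3*I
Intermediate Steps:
G = 1 (G = -1*(-1) = 1)
r(o, I) = sqrt(2)*sqrt(o) (r(o, I) = sqrt(o + o) = sqrt(2*o) = sqrt(2)*sqrt(o))
(22*4 + r(-14, G))**2 = (22*4 + sqrt(2)*sqrt(-14))**2 = (88 + sqrt(2)*(I*sqrt(14)))**2 = (88 + 2*I*sqrt(7))**2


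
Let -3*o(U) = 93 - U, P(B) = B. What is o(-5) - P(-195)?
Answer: 487/3 ≈ 162.33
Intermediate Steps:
o(U) = -31 + U/3 (o(U) = -(93 - U)/3 = -31 + U/3)
o(-5) - P(-195) = (-31 + (⅓)*(-5)) - 1*(-195) = (-31 - 5/3) + 195 = -98/3 + 195 = 487/3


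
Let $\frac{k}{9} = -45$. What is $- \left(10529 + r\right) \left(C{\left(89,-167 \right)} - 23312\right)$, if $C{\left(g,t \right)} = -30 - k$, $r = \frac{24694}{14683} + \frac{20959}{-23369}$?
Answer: $\frac{82872615019132564}{343127027} \approx 2.4152 \cdot 10^{8}$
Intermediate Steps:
$k = -405$ ($k = 9 \left(-45\right) = -405$)
$r = \frac{269333089}{343127027}$ ($r = 24694 \cdot \frac{1}{14683} + 20959 \left(- \frac{1}{23369}\right) = \frac{24694}{14683} - \frac{20959}{23369} = \frac{269333089}{343127027} \approx 0.78494$)
$C{\left(g,t \right)} = 375$ ($C{\left(g,t \right)} = -30 - -405 = -30 + 405 = 375$)
$- \left(10529 + r\right) \left(C{\left(89,-167 \right)} - 23312\right) = - \left(10529 + \frac{269333089}{343127027}\right) \left(375 - 23312\right) = - \frac{3613053800372 \left(-22937\right)}{343127027} = \left(-1\right) \left(- \frac{82872615019132564}{343127027}\right) = \frac{82872615019132564}{343127027}$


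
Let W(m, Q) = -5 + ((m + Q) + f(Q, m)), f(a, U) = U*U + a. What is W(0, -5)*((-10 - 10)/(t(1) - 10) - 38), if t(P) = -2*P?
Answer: 545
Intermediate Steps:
f(a, U) = a + U² (f(a, U) = U² + a = a + U²)
W(m, Q) = -5 + m + m² + 2*Q (W(m, Q) = -5 + ((m + Q) + (Q + m²)) = -5 + ((Q + m) + (Q + m²)) = -5 + (m + m² + 2*Q) = -5 + m + m² + 2*Q)
W(0, -5)*((-10 - 10)/(t(1) - 10) - 38) = (-5 + 0 + 0² + 2*(-5))*((-10 - 10)/(-2*1 - 10) - 38) = (-5 + 0 + 0 - 10)*(-20/(-2 - 10) - 38) = -15*(-20/(-12) - 38) = -15*(-20*(-1/12) - 38) = -15*(5/3 - 38) = -15*(-109/3) = 545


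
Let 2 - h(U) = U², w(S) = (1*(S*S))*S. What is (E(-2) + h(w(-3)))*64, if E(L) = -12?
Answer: -47296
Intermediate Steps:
w(S) = S³ (w(S) = (1*S²)*S = S²*S = S³)
h(U) = 2 - U²
(E(-2) + h(w(-3)))*64 = (-12 + (2 - ((-3)³)²))*64 = (-12 + (2 - 1*(-27)²))*64 = (-12 + (2 - 1*729))*64 = (-12 + (2 - 729))*64 = (-12 - 727)*64 = -739*64 = -47296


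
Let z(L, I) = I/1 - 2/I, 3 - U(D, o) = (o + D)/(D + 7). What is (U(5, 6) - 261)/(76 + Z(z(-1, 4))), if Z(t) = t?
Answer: -3107/954 ≈ -3.2568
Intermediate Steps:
U(D, o) = 3 - (D + o)/(7 + D) (U(D, o) = 3 - (o + D)/(D + 7) = 3 - (D + o)/(7 + D))
z(L, I) = I - 2/I (z(L, I) = I*1 - 2/I = I - 2/I)
(U(5, 6) - 261)/(76 + Z(z(-1, 4))) = ((21 - 1*6 + 2*5)/(7 + 5) - 261)/(76 + (4 - 2/4)) = ((21 - 6 + 10)/12 - 261)/(76 + (4 - 2*¼)) = ((1/12)*25 - 261)/(76 + (4 - ½)) = (25/12 - 261)/(76 + 7/2) = -3107/(12*159/2) = -3107/12*2/159 = -3107/954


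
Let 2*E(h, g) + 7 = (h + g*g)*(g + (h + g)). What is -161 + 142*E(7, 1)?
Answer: 4454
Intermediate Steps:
E(h, g) = -7/2 + (h + g²)*(h + 2*g)/2 (E(h, g) = -7/2 + ((h + g*g)*(g + (h + g)))/2 = -7/2 + ((h + g²)*(g + (g + h)))/2 = -7/2 + ((h + g²)*(h + 2*g))/2 = -7/2 + (h + g²)*(h + 2*g)/2)
-161 + 142*E(7, 1) = -161 + 142*(-7/2 + 1³ + (½)*7² + 1*7 + (½)*7*1²) = -161 + 142*(-7/2 + 1 + (½)*49 + 7 + (½)*7*1) = -161 + 142*(-7/2 + 1 + 49/2 + 7 + 7/2) = -161 + 142*(65/2) = -161 + 4615 = 4454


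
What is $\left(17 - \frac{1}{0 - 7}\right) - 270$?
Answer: $- \frac{1770}{7} \approx -252.86$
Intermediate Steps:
$\left(17 - \frac{1}{0 - 7}\right) - 270 = \left(17 - \frac{1}{-7}\right) - 270 = \left(17 - - \frac{1}{7}\right) - 270 = \left(17 + \frac{1}{7}\right) - 270 = \frac{120}{7} - 270 = - \frac{1770}{7}$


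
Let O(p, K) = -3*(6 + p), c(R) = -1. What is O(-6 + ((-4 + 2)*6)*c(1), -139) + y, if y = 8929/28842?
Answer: -1029383/28842 ≈ -35.690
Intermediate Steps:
y = 8929/28842 (y = 8929*(1/28842) = 8929/28842 ≈ 0.30958)
O(p, K) = -18 - 3*p
O(-6 + ((-4 + 2)*6)*c(1), -139) + y = (-18 - 3*(-6 + ((-4 + 2)*6)*(-1))) + 8929/28842 = (-18 - 3*(-6 - 2*6*(-1))) + 8929/28842 = (-18 - 3*(-6 - 12*(-1))) + 8929/28842 = (-18 - 3*(-6 + 12)) + 8929/28842 = (-18 - 3*6) + 8929/28842 = (-18 - 18) + 8929/28842 = -36 + 8929/28842 = -1029383/28842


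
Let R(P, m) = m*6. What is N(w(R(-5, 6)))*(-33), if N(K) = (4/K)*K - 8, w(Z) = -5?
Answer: 132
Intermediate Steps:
R(P, m) = 6*m
N(K) = -4 (N(K) = 4 - 8 = -4)
N(w(R(-5, 6)))*(-33) = -4*(-33) = 132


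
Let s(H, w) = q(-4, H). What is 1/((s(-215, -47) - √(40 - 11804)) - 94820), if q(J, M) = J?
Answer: I/(2*(√2941 - 47412*I)) ≈ -1.0546e-5 + 1.2063e-8*I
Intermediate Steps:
s(H, w) = -4
1/((s(-215, -47) - √(40 - 11804)) - 94820) = 1/((-4 - √(40 - 11804)) - 94820) = 1/((-4 - √(-11764)) - 94820) = 1/((-4 - 2*I*√2941) - 94820) = 1/(-94824 - 2*I*√2941)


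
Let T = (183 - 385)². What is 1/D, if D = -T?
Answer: -1/40804 ≈ -2.4507e-5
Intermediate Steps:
T = 40804 (T = (-202)² = 40804)
D = -40804 (D = -1*40804 = -40804)
1/D = 1/(-40804) = -1/40804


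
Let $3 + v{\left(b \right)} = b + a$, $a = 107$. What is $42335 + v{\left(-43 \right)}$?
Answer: $42396$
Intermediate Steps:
$v{\left(b \right)} = 104 + b$ ($v{\left(b \right)} = -3 + \left(b + 107\right) = -3 + \left(107 + b\right) = 104 + b$)
$42335 + v{\left(-43 \right)} = 42335 + \left(104 - 43\right) = 42335 + 61 = 42396$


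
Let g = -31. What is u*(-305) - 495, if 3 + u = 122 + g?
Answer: -27335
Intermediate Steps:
u = 88 (u = -3 + (122 - 31) = -3 + 91 = 88)
u*(-305) - 495 = 88*(-305) - 495 = -26840 - 495 = -27335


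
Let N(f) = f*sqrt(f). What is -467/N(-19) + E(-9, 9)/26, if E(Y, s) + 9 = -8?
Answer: -17/26 - 467*I*sqrt(19)/361 ≈ -0.65385 - 5.6388*I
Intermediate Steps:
E(Y, s) = -17 (E(Y, s) = -9 - 8 = -17)
N(f) = f**(3/2)
-467/N(-19) + E(-9, 9)/26 = -467*I*sqrt(19)/361 - 17/26 = -17/26 - 467*I*sqrt(19)/361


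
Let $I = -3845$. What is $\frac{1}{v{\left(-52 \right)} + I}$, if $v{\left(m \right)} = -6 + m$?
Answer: $- \frac{1}{3903} \approx -0.00025621$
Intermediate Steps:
$\frac{1}{v{\left(-52 \right)} + I} = \frac{1}{\left(-6 - 52\right) - 3845} = \frac{1}{-58 - 3845} = \frac{1}{-3903} = - \frac{1}{3903}$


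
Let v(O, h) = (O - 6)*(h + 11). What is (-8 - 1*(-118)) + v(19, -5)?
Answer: 188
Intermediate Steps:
v(O, h) = (-6 + O)*(11 + h)
(-8 - 1*(-118)) + v(19, -5) = (-8 - 1*(-118)) + (-66 - 6*(-5) + 11*19 + 19*(-5)) = (-8 + 118) + (-66 + 30 + 209 - 95) = 110 + 78 = 188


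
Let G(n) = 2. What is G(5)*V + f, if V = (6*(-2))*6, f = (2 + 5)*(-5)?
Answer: -179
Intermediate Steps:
f = -35 (f = 7*(-5) = -35)
V = -72 (V = -12*6 = -72)
G(5)*V + f = 2*(-72) - 35 = -144 - 35 = -179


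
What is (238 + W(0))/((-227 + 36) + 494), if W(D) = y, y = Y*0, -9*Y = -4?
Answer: 238/303 ≈ 0.78548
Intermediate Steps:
Y = 4/9 (Y = -1/9*(-4) = 4/9 ≈ 0.44444)
y = 0 (y = (4/9)*0 = 0)
W(D) = 0
(238 + W(0))/((-227 + 36) + 494) = (238 + 0)/((-227 + 36) + 494) = 238/(-191 + 494) = 238/303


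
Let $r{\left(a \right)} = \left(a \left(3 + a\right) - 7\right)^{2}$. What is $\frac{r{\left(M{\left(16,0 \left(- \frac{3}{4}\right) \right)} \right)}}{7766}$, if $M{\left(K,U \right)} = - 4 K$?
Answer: $\frac{15186609}{7766} \approx 1955.5$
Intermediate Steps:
$r{\left(a \right)} = \left(-7 + a \left(3 + a\right)\right)^{2}$
$\frac{r{\left(M{\left(16,0 \left(- \frac{3}{4}\right) \right)} \right)}}{7766} = \frac{\left(-7 + \left(\left(-4\right) 16\right)^{2} + 3 \left(\left(-4\right) 16\right)\right)^{2}}{7766} = \left(-7 + \left(-64\right)^{2} + 3 \left(-64\right)\right)^{2} \cdot \frac{1}{7766} = \left(-7 + 4096 - 192\right)^{2} \cdot \frac{1}{7766} = 3897^{2} \cdot \frac{1}{7766} = 15186609 \cdot \frac{1}{7766} = \frac{15186609}{7766}$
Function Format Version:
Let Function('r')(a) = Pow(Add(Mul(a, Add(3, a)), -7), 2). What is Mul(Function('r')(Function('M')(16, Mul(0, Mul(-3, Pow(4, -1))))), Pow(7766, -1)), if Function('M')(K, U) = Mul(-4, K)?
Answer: Rational(15186609, 7766) ≈ 1955.5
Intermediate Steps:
Function('r')(a) = Pow(Add(-7, Mul(a, Add(3, a))), 2)
Mul(Function('r')(Function('M')(16, Mul(0, Mul(-3, Pow(4, -1))))), Pow(7766, -1)) = Mul(Pow(Add(-7, Pow(Mul(-4, 16), 2), Mul(3, Mul(-4, 16))), 2), Pow(7766, -1)) = Mul(Pow(Add(-7, Pow(-64, 2), Mul(3, -64)), 2), Rational(1, 7766)) = Mul(Pow(Add(-7, 4096, -192), 2), Rational(1, 7766)) = Mul(Pow(3897, 2), Rational(1, 7766)) = Mul(15186609, Rational(1, 7766)) = Rational(15186609, 7766)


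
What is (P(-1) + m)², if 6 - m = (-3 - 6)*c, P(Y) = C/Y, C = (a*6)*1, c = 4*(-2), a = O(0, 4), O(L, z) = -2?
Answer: 2916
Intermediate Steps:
a = -2
c = -8
C = -12 (C = -2*6*1 = -12*1 = -12)
P(Y) = -12/Y
m = -66 (m = 6 - (-3 - 6)*(-8) = 6 - (-9)*(-8) = 6 - 1*72 = 6 - 72 = -66)
(P(-1) + m)² = (-12/(-1) - 66)² = (-12*(-1) - 66)² = (12 - 66)² = (-54)² = 2916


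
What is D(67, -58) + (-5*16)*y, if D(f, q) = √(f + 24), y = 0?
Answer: √91 ≈ 9.5394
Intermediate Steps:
D(f, q) = √(24 + f)
D(67, -58) + (-5*16)*y = √(24 + 67) - 5*16*0 = √91 - 80*0 = √91 + 0 = √91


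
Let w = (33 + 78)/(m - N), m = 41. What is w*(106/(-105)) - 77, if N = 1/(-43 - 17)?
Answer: -1373543/17227 ≈ -79.732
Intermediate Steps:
N = -1/60 (N = 1/(-60) = -1/60 ≈ -0.016667)
w = 6660/2461 (w = (33 + 78)/(41 - 1*(-1/60)) = 111/(41 + 1/60) = 111/(2461/60) = 111*(60/2461) = 6660/2461 ≈ 2.7062)
w*(106/(-105)) - 77 = 6660*(106/(-105))/2461 - 77 = 6660*(106*(-1/105))/2461 - 77 = (6660/2461)*(-106/105) - 77 = -47064/17227 - 77 = -1373543/17227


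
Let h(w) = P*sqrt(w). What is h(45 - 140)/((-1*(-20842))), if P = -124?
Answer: -62*I*sqrt(95)/10421 ≈ -0.057989*I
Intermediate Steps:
h(w) = -124*sqrt(w)
h(45 - 140)/((-1*(-20842))) = (-124*sqrt(45 - 140))/((-1*(-20842))) = -124*I*sqrt(95)/20842 = -124*I*sqrt(95)*(1/20842) = -62*I*sqrt(95)/10421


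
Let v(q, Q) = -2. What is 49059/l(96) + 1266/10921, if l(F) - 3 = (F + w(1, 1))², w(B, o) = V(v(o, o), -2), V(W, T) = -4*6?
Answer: 180780027/18882409 ≈ 9.5740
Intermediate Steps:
V(W, T) = -24
w(B, o) = -24
l(F) = 3 + (-24 + F)² (l(F) = 3 + (F - 24)² = 3 + (-24 + F)²)
49059/l(96) + 1266/10921 = 49059/(3 + (-24 + 96)²) + 1266/10921 = 49059/(3 + 72²) + 1266*(1/10921) = 49059/(3 + 5184) + 1266/10921 = 49059/5187 + 1266/10921 = 49059*(1/5187) + 1266/10921 = 16353/1729 + 1266/10921 = 180780027/18882409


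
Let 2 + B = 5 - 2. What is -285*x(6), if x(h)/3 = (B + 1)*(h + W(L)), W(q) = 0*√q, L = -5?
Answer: -10260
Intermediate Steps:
W(q) = 0
B = 1 (B = -2 + (5 - 2) = -2 + 3 = 1)
x(h) = 6*h (x(h) = 3*((1 + 1)*(h + 0)) = 3*(2*h) = 6*h)
-285*x(6) = -1710*6 = -285*36 = -10260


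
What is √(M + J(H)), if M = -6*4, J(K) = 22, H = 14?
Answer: I*√2 ≈ 1.4142*I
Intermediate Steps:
M = -24
√(M + J(H)) = √(-24 + 22) = √(-2) = I*√2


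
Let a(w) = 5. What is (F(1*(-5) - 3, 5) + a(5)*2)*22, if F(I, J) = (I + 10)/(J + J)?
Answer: 1122/5 ≈ 224.40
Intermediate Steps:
F(I, J) = (10 + I)/(2*J) (F(I, J) = (10 + I)/((2*J)) = (10 + I)*(1/(2*J)) = (10 + I)/(2*J))
(F(1*(-5) - 3, 5) + a(5)*2)*22 = ((½)*(10 + (1*(-5) - 3))/5 + 5*2)*22 = ((½)*(⅕)*(10 + (-5 - 3)) + 10)*22 = ((½)*(⅕)*(10 - 8) + 10)*22 = ((½)*(⅕)*2 + 10)*22 = (⅕ + 10)*22 = (51/5)*22 = 1122/5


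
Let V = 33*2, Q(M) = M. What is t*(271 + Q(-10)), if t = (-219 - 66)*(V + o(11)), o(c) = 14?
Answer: -5950800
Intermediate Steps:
V = 66
t = -22800 (t = (-219 - 66)*(66 + 14) = -285*80 = -22800)
t*(271 + Q(-10)) = -22800*(271 - 10) = -22800*261 = -5950800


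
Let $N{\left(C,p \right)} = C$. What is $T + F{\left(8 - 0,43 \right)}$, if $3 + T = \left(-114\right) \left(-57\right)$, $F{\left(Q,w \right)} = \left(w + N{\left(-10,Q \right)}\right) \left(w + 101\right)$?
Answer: $11247$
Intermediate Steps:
$F{\left(Q,w \right)} = \left(-10 + w\right) \left(101 + w\right)$ ($F{\left(Q,w \right)} = \left(w - 10\right) \left(w + 101\right) = \left(-10 + w\right) \left(101 + w\right)$)
$T = 6495$ ($T = -3 - -6498 = -3 + 6498 = 6495$)
$T + F{\left(8 - 0,43 \right)} = 6495 + \left(-1010 + 43^{2} + 91 \cdot 43\right) = 6495 + \left(-1010 + 1849 + 3913\right) = 6495 + 4752 = 11247$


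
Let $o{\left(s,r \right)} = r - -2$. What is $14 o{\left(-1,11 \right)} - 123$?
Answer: $59$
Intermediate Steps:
$o{\left(s,r \right)} = 2 + r$ ($o{\left(s,r \right)} = r + 2 = 2 + r$)
$14 o{\left(-1,11 \right)} - 123 = 14 \left(2 + 11\right) - 123 = 14 \cdot 13 - 123 = 182 - 123 = 59$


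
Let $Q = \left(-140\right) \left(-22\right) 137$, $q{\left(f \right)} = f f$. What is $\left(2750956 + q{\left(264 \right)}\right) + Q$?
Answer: $3242612$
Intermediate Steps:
$q{\left(f \right)} = f^{2}$
$Q = 421960$ ($Q = 3080 \cdot 137 = 421960$)
$\left(2750956 + q{\left(264 \right)}\right) + Q = \left(2750956 + 264^{2}\right) + 421960 = \left(2750956 + 69696\right) + 421960 = 2820652 + 421960 = 3242612$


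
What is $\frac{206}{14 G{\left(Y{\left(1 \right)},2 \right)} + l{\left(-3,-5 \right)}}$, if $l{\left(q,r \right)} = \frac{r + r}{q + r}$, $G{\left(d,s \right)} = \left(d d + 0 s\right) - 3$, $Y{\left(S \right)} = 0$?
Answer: $- \frac{824}{163} \approx -5.0552$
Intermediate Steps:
$G{\left(d,s \right)} = -3 + d^{2}$ ($G{\left(d,s \right)} = \left(d^{2} + 0\right) - 3 = d^{2} - 3 = -3 + d^{2}$)
$l{\left(q,r \right)} = \frac{2 r}{q + r}$
$\frac{206}{14 G{\left(Y{\left(1 \right)},2 \right)} + l{\left(-3,-5 \right)}} = \frac{206}{14 \left(-3 + 0^{2}\right) + 2 \left(-5\right) \frac{1}{-3 - 5}} = \frac{206}{14 \left(-3 + 0\right) + 2 \left(-5\right) \frac{1}{-8}} = \frac{206}{14 \left(-3\right) + 2 \left(-5\right) \left(- \frac{1}{8}\right)} = \frac{206}{-42 + \frac{5}{4}} = \frac{206}{- \frac{163}{4}} = 206 \left(- \frac{4}{163}\right) = - \frac{824}{163}$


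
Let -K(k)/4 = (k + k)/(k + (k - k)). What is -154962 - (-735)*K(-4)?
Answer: -160842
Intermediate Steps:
K(k) = -8 (K(k) = -4*(k + k)/(k + (k - k)) = -4*2*k/(k + 0) = -4*2*k/k = -4*2 = -8)
-154962 - (-735)*K(-4) = -154962 - (-735)*(-8) = -154962 - 1*5880 = -154962 - 5880 = -160842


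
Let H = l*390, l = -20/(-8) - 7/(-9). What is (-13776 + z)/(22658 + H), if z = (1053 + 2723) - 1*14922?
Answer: -74766/71809 ≈ -1.0412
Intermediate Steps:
z = -11146 (z = 3776 - 14922 = -11146)
l = 59/18 (l = -20*(-⅛) - 7*(-⅑) = 5/2 + 7/9 = 59/18 ≈ 3.2778)
H = 3835/3 (H = (59/18)*390 = 3835/3 ≈ 1278.3)
(-13776 + z)/(22658 + H) = (-13776 - 11146)/(22658 + 3835/3) = -24922/71809/3 = -24922*3/71809 = -74766/71809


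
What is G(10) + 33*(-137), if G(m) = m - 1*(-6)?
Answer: -4505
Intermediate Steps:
G(m) = 6 + m (G(m) = m + 6 = 6 + m)
G(10) + 33*(-137) = (6 + 10) + 33*(-137) = 16 - 4521 = -4505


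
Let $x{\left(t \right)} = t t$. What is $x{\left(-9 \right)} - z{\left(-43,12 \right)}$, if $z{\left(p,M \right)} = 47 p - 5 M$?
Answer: $2162$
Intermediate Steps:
$z{\left(p,M \right)} = - 5 M + 47 p$
$x{\left(t \right)} = t^{2}$
$x{\left(-9 \right)} - z{\left(-43,12 \right)} = \left(-9\right)^{2} - \left(\left(-5\right) 12 + 47 \left(-43\right)\right) = 81 - \left(-60 - 2021\right) = 81 - -2081 = 81 + 2081 = 2162$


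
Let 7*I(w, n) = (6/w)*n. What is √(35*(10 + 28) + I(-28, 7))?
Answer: √260638/14 ≈ 36.466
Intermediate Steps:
I(w, n) = 6*n/(7*w) (I(w, n) = ((6/w)*n)/7 = (6*n/w)/7 = 6*n/(7*w))
√(35*(10 + 28) + I(-28, 7)) = √(35*(10 + 28) + (6/7)*7/(-28)) = √(35*38 + (6/7)*7*(-1/28)) = √(1330 - 3/14) = √(18617/14) = √260638/14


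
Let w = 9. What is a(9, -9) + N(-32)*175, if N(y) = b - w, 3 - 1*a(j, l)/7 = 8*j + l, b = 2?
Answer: -1645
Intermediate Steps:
a(j, l) = 21 - 56*j - 7*l (a(j, l) = 21 - 7*(8*j + l) = 21 - 7*(l + 8*j) = 21 + (-56*j - 7*l) = 21 - 56*j - 7*l)
N(y) = -7 (N(y) = 2 - 1*9 = 2 - 9 = -7)
a(9, -9) + N(-32)*175 = (21 - 56*9 - 7*(-9)) - 7*175 = (21 - 504 + 63) - 1225 = -420 - 1225 = -1645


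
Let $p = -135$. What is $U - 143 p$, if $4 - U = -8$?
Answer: $19317$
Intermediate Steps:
$U = 12$ ($U = 4 - -8 = 4 + 8 = 12$)
$U - 143 p = 12 - -19305 = 12 + 19305 = 19317$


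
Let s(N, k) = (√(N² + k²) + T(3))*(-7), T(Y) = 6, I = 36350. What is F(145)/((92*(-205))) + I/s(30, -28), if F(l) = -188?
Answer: 257220923/13598060 - 18175*√421/2884 ≈ -110.39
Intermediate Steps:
s(N, k) = -42 - 7*√(N² + k²) (s(N, k) = (√(N² + k²) + 6)*(-7) = (6 + √(N² + k²))*(-7) = -42 - 7*√(N² + k²))
F(145)/((92*(-205))) + I/s(30, -28) = -188/(92*(-205)) + 36350/(-42 - 7*√(30² + (-28)²)) = -188/(-18860) + 36350/(-42 - 7*√(900 + 784)) = -188*(-1/18860) + 36350/(-42 - 14*√421) = 47/4715 + 36350/(-42 - 14*√421)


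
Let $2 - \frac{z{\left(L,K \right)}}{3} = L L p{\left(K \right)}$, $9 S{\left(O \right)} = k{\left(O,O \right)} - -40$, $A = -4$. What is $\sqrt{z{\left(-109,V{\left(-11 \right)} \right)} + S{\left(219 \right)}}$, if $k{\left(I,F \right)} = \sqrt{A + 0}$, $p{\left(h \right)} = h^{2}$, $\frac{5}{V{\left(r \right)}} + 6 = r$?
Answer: $\frac{\sqrt{-7992509 + 578 i}}{51} \approx 0.0020044 + 55.433 i$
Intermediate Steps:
$V{\left(r \right)} = \frac{5}{-6 + r}$
$k{\left(I,F \right)} = 2 i$ ($k{\left(I,F \right)} = \sqrt{-4 + 0} = \sqrt{-4} = 2 i$)
$S{\left(O \right)} = \frac{40}{9} + \frac{2 i}{9}$ ($S{\left(O \right)} = \frac{2 i - -40}{9} = \frac{2 i + 40}{9} = \frac{40 + 2 i}{9} = \frac{40}{9} + \frac{2 i}{9}$)
$z{\left(L,K \right)} = 6 - 3 K^{2} L^{2}$ ($z{\left(L,K \right)} = 6 - 3 L L K^{2} = 6 - 3 L^{2} K^{2} = 6 - 3 K^{2} L^{2}$)
$\sqrt{z{\left(-109,V{\left(-11 \right)} \right)} + S{\left(219 \right)}} = \sqrt{\left(6 - 3 \left(\frac{5}{-6 - 11}\right)^{2} \left(-109\right)^{2}\right) + \left(\frac{40}{9} + \frac{2 i}{9}\right)} = \sqrt{\left(6 - 3 \left(\frac{5}{-17}\right)^{2} \cdot 11881\right) + \left(\frac{40}{9} + \frac{2 i}{9}\right)} = \sqrt{\left(6 - 3 \left(5 \left(- \frac{1}{17}\right)\right)^{2} \cdot 11881\right) + \left(\frac{40}{9} + \frac{2 i}{9}\right)} = \sqrt{\left(6 - 3 \left(- \frac{5}{17}\right)^{2} \cdot 11881\right) + \left(\frac{40}{9} + \frac{2 i}{9}\right)} = \sqrt{\left(6 - \frac{75}{289} \cdot 11881\right) + \left(\frac{40}{9} + \frac{2 i}{9}\right)} = \sqrt{\left(6 - \frac{891075}{289}\right) + \left(\frac{40}{9} + \frac{2 i}{9}\right)} = \sqrt{- \frac{889341}{289} + \left(\frac{40}{9} + \frac{2 i}{9}\right)} = \sqrt{- \frac{7992509}{2601} + \frac{2 i}{9}}$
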